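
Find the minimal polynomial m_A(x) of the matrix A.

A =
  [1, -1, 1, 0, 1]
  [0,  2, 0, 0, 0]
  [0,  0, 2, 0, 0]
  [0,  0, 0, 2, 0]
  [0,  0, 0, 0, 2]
x^2 - 3*x + 2

The characteristic polynomial is χ_A(x) = (x - 2)^4*(x - 1), so the eigenvalues are known. The minimal polynomial is
  m_A(x) = Π_λ (x − λ)^{k_λ}
where k_λ is the size of the *largest* Jordan block for λ (equivalently, the smallest k with (A − λI)^k v = 0 for every generalised eigenvector v of λ).

  λ = 1: largest Jordan block has size 1, contributing (x − 1)
  λ = 2: largest Jordan block has size 1, contributing (x − 2)

So m_A(x) = (x - 2)*(x - 1) = x^2 - 3*x + 2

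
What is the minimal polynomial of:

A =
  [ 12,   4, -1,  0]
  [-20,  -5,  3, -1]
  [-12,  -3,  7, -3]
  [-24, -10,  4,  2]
x^3 - 12*x^2 + 48*x - 64

The characteristic polynomial is χ_A(x) = (x - 4)^4, so the eigenvalues are known. The minimal polynomial is
  m_A(x) = Π_λ (x − λ)^{k_λ}
where k_λ is the size of the *largest* Jordan block for λ (equivalently, the smallest k with (A − λI)^k v = 0 for every generalised eigenvector v of λ).

  λ = 4: largest Jordan block has size 3, contributing (x − 4)^3

So m_A(x) = (x - 4)^3 = x^3 - 12*x^2 + 48*x - 64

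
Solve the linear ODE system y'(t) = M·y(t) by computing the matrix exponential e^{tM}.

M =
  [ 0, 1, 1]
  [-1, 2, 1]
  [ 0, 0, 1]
e^{tM} =
  [-t*exp(t) + exp(t), t*exp(t), t*exp(t)]
  [-t*exp(t), t*exp(t) + exp(t), t*exp(t)]
  [0, 0, exp(t)]

Strategy: write M = P · J · P⁻¹ where J is a Jordan canonical form, so e^{tM} = P · e^{tJ} · P⁻¹, and e^{tJ} can be computed block-by-block.

M has Jordan form
J =
  [1, 1, 0]
  [0, 1, 0]
  [0, 0, 1]
(up to reordering of blocks).

Per-block formulas:
  For a 1×1 block at λ = 1: exp(t · [1]) = [e^(1t)].
  For a 2×2 Jordan block J_2(1): exp(t · J_2(1)) = e^(1t)·(I + t·N), where N is the 2×2 nilpotent shift.

After assembling e^{tJ} and conjugating by P, we get:

e^{tM} =
  [-t*exp(t) + exp(t), t*exp(t), t*exp(t)]
  [-t*exp(t), t*exp(t) + exp(t), t*exp(t)]
  [0, 0, exp(t)]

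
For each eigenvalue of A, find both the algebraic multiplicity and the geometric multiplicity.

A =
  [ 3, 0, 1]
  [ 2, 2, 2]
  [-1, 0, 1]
λ = 2: alg = 3, geom = 2

Step 1 — factor the characteristic polynomial to read off the algebraic multiplicities:
  χ_A(x) = (x - 2)^3

Step 2 — compute geometric multiplicities via the rank-nullity identity g(λ) = n − rank(A − λI):
  rank(A − (2)·I) = 1, so dim ker(A − (2)·I) = n − 1 = 2

Summary:
  λ = 2: algebraic multiplicity = 3, geometric multiplicity = 2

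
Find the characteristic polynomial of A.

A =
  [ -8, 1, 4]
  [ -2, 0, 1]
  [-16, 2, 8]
x^3

Expanding det(x·I − A) (e.g. by cofactor expansion or by noting that A is similar to its Jordan form J, which has the same characteristic polynomial as A) gives
  χ_A(x) = x^3
which factors as x^3. The eigenvalues (with algebraic multiplicities) are λ = 0 with multiplicity 3.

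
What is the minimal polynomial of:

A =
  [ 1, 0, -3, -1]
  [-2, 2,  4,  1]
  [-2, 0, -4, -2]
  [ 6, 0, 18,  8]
x^3 - 5*x^2 + 8*x - 4

The characteristic polynomial is χ_A(x) = (x - 2)^3*(x - 1), so the eigenvalues are known. The minimal polynomial is
  m_A(x) = Π_λ (x − λ)^{k_λ}
where k_λ is the size of the *largest* Jordan block for λ (equivalently, the smallest k with (A − λI)^k v = 0 for every generalised eigenvector v of λ).

  λ = 1: largest Jordan block has size 1, contributing (x − 1)
  λ = 2: largest Jordan block has size 2, contributing (x − 2)^2

So m_A(x) = (x - 2)^2*(x - 1) = x^3 - 5*x^2 + 8*x - 4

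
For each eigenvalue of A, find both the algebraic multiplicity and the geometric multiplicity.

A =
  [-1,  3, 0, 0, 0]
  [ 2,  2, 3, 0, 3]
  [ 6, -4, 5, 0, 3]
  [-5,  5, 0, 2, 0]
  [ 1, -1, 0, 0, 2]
λ = 2: alg = 5, geom = 3

Step 1 — factor the characteristic polynomial to read off the algebraic multiplicities:
  χ_A(x) = (x - 2)^5

Step 2 — compute geometric multiplicities via the rank-nullity identity g(λ) = n − rank(A − λI):
  rank(A − (2)·I) = 2, so dim ker(A − (2)·I) = n − 2 = 3

Summary:
  λ = 2: algebraic multiplicity = 5, geometric multiplicity = 3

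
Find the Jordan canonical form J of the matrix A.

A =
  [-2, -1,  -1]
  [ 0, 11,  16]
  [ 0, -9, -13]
J_1(-2) ⊕ J_2(-1)

The characteristic polynomial is
  det(x·I − A) = x^3 + 4*x^2 + 5*x + 2 = (x + 1)^2*(x + 2)

Eigenvalues and multiplicities (the geometric multiplicity of λ is n − rank(A − λI), which equals the number of Jordan blocks for λ):
  λ = -2: algebraic multiplicity = 1, geometric multiplicity = 1
  λ = -1: algebraic multiplicity = 2, geometric multiplicity = 1

Determining the block sizes for each eigenvalue:
  λ = -2: one block (gm = 1), so the single block has size am = 1 → block sizes [1]
  λ = -1: one block (gm = 1), so the single block has size am = 2 → block sizes [2]

Assembling the blocks gives a Jordan form
J =
  [-2,  0,  0]
  [ 0, -1,  1]
  [ 0,  0, -1]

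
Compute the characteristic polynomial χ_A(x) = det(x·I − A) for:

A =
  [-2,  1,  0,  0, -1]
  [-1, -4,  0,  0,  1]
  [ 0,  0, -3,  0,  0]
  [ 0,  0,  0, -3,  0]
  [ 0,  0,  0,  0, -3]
x^5 + 15*x^4 + 90*x^3 + 270*x^2 + 405*x + 243

Expanding det(x·I − A) (e.g. by cofactor expansion or by noting that A is similar to its Jordan form J, which has the same characteristic polynomial as A) gives
  χ_A(x) = x^5 + 15*x^4 + 90*x^3 + 270*x^2 + 405*x + 243
which factors as (x + 3)^5. The eigenvalues (with algebraic multiplicities) are λ = -3 with multiplicity 5.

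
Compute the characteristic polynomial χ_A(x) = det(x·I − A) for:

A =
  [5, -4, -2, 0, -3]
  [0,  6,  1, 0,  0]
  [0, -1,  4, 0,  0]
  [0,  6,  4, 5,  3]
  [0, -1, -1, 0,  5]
x^5 - 25*x^4 + 250*x^3 - 1250*x^2 + 3125*x - 3125

Expanding det(x·I − A) (e.g. by cofactor expansion or by noting that A is similar to its Jordan form J, which has the same characteristic polynomial as A) gives
  χ_A(x) = x^5 - 25*x^4 + 250*x^3 - 1250*x^2 + 3125*x - 3125
which factors as (x - 5)^5. The eigenvalues (with algebraic multiplicities) are λ = 5 with multiplicity 5.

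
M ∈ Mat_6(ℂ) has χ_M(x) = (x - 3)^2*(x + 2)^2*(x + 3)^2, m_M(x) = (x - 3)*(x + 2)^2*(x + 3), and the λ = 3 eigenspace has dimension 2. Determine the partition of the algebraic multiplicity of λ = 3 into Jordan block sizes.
Block sizes for λ = 3: [1, 1]

Step 1 — from the characteristic polynomial, algebraic multiplicity of λ = 3 is 2. From dim ker(M − (3)·I) = 2, there are exactly 2 Jordan blocks for λ = 3.
Step 2 — from the minimal polynomial, the factor (x − 3) tells us the largest block for λ = 3 has size 1.
Step 3 — with total size 2, 2 blocks, and largest block 1, the block sizes (in nonincreasing order) are [1, 1].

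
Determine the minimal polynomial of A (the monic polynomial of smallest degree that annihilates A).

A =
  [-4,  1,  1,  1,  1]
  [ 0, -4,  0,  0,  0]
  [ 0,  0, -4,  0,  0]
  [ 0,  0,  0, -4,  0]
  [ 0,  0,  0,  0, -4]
x^2 + 8*x + 16

The characteristic polynomial is χ_A(x) = (x + 4)^5, so the eigenvalues are known. The minimal polynomial is
  m_A(x) = Π_λ (x − λ)^{k_λ}
where k_λ is the size of the *largest* Jordan block for λ (equivalently, the smallest k with (A − λI)^k v = 0 for every generalised eigenvector v of λ).

  λ = -4: largest Jordan block has size 2, contributing (x + 4)^2

So m_A(x) = (x + 4)^2 = x^2 + 8*x + 16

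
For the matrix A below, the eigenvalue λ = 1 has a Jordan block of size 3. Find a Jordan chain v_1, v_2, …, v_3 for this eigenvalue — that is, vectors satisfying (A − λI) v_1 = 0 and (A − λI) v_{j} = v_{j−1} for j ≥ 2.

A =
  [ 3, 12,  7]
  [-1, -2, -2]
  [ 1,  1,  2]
A Jordan chain for λ = 1 of length 3:
v_1 = (-1, -1, 2)ᵀ
v_2 = (2, -1, 1)ᵀ
v_3 = (1, 0, 0)ᵀ

Let N = A − (1)·I. We want v_3 with N^3 v_3 = 0 but N^2 v_3 ≠ 0; then v_{j-1} := N · v_j for j = 3, …, 2.

Pick v_3 = (1, 0, 0)ᵀ.
Then v_2 = N · v_3 = (2, -1, 1)ᵀ.
Then v_1 = N · v_2 = (-1, -1, 2)ᵀ.

Sanity check: (A − (1)·I) v_1 = (0, 0, 0)ᵀ = 0. ✓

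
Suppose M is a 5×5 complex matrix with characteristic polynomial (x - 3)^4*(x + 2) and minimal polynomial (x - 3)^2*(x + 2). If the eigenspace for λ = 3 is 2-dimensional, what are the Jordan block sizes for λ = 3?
Block sizes for λ = 3: [2, 2]

Step 1 — from the characteristic polynomial, algebraic multiplicity of λ = 3 is 4. From dim ker(M − (3)·I) = 2, there are exactly 2 Jordan blocks for λ = 3.
Step 2 — from the minimal polynomial, the factor (x − 3)^2 tells us the largest block for λ = 3 has size 2.
Step 3 — with total size 4, 2 blocks, and largest block 2, the block sizes (in nonincreasing order) are [2, 2].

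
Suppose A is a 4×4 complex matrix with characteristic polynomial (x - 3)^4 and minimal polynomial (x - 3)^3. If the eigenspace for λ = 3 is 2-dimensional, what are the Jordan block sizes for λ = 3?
Block sizes for λ = 3: [3, 1]

Step 1 — from the characteristic polynomial, algebraic multiplicity of λ = 3 is 4. From dim ker(A − (3)·I) = 2, there are exactly 2 Jordan blocks for λ = 3.
Step 2 — from the minimal polynomial, the factor (x − 3)^3 tells us the largest block for λ = 3 has size 3.
Step 3 — with total size 4, 2 blocks, and largest block 3, the block sizes (in nonincreasing order) are [3, 1].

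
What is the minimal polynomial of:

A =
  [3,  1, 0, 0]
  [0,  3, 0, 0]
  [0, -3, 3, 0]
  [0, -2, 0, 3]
x^2 - 6*x + 9

The characteristic polynomial is χ_A(x) = (x - 3)^4, so the eigenvalues are known. The minimal polynomial is
  m_A(x) = Π_λ (x − λ)^{k_λ}
where k_λ is the size of the *largest* Jordan block for λ (equivalently, the smallest k with (A − λI)^k v = 0 for every generalised eigenvector v of λ).

  λ = 3: largest Jordan block has size 2, contributing (x − 3)^2

So m_A(x) = (x - 3)^2 = x^2 - 6*x + 9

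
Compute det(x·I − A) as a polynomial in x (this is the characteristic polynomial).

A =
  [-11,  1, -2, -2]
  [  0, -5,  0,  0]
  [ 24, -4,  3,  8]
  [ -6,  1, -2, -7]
x^4 + 20*x^3 + 150*x^2 + 500*x + 625

Expanding det(x·I − A) (e.g. by cofactor expansion or by noting that A is similar to its Jordan form J, which has the same characteristic polynomial as A) gives
  χ_A(x) = x^4 + 20*x^3 + 150*x^2 + 500*x + 625
which factors as (x + 5)^4. The eigenvalues (with algebraic multiplicities) are λ = -5 with multiplicity 4.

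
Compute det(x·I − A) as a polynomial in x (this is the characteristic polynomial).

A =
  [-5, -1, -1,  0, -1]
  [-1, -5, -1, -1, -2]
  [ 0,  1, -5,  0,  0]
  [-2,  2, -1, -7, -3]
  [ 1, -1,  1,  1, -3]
x^5 + 25*x^4 + 250*x^3 + 1250*x^2 + 3125*x + 3125

Expanding det(x·I − A) (e.g. by cofactor expansion or by noting that A is similar to its Jordan form J, which has the same characteristic polynomial as A) gives
  χ_A(x) = x^5 + 25*x^4 + 250*x^3 + 1250*x^2 + 3125*x + 3125
which factors as (x + 5)^5. The eigenvalues (with algebraic multiplicities) are λ = -5 with multiplicity 5.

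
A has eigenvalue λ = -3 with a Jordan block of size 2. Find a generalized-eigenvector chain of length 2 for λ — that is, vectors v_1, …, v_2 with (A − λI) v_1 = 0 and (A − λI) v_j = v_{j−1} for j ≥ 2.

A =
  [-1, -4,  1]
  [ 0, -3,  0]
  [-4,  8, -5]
A Jordan chain for λ = -3 of length 2:
v_1 = (2, 0, -4)ᵀ
v_2 = (1, 0, 0)ᵀ

Let N = A − (-3)·I. We want v_2 with N^2 v_2 = 0 but N^1 v_2 ≠ 0; then v_{j-1} := N · v_j for j = 2, …, 2.

Pick v_2 = (1, 0, 0)ᵀ.
Then v_1 = N · v_2 = (2, 0, -4)ᵀ.

Sanity check: (A − (-3)·I) v_1 = (0, 0, 0)ᵀ = 0. ✓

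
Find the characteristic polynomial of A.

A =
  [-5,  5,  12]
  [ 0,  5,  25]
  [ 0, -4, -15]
x^3 + 15*x^2 + 75*x + 125

Expanding det(x·I − A) (e.g. by cofactor expansion or by noting that A is similar to its Jordan form J, which has the same characteristic polynomial as A) gives
  χ_A(x) = x^3 + 15*x^2 + 75*x + 125
which factors as (x + 5)^3. The eigenvalues (with algebraic multiplicities) are λ = -5 with multiplicity 3.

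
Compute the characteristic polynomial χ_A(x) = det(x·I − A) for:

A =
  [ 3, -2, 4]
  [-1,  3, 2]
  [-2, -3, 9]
x^3 - 15*x^2 + 75*x - 125

Expanding det(x·I − A) (e.g. by cofactor expansion or by noting that A is similar to its Jordan form J, which has the same characteristic polynomial as A) gives
  χ_A(x) = x^3 - 15*x^2 + 75*x - 125
which factors as (x - 5)^3. The eigenvalues (with algebraic multiplicities) are λ = 5 with multiplicity 3.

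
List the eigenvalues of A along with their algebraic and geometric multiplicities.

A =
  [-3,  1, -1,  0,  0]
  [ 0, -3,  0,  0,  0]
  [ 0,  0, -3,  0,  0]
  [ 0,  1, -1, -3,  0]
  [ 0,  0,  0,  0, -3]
λ = -3: alg = 5, geom = 4

Step 1 — factor the characteristic polynomial to read off the algebraic multiplicities:
  χ_A(x) = (x + 3)^5

Step 2 — compute geometric multiplicities via the rank-nullity identity g(λ) = n − rank(A − λI):
  rank(A − (-3)·I) = 1, so dim ker(A − (-3)·I) = n − 1 = 4

Summary:
  λ = -3: algebraic multiplicity = 5, geometric multiplicity = 4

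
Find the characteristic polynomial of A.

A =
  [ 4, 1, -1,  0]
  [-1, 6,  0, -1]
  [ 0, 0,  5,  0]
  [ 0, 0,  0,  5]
x^4 - 20*x^3 + 150*x^2 - 500*x + 625

Expanding det(x·I − A) (e.g. by cofactor expansion or by noting that A is similar to its Jordan form J, which has the same characteristic polynomial as A) gives
  χ_A(x) = x^4 - 20*x^3 + 150*x^2 - 500*x + 625
which factors as (x - 5)^4. The eigenvalues (with algebraic multiplicities) are λ = 5 with multiplicity 4.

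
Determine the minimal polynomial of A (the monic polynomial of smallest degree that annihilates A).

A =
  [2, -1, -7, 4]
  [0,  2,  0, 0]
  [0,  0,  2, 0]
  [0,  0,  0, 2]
x^2 - 4*x + 4

The characteristic polynomial is χ_A(x) = (x - 2)^4, so the eigenvalues are known. The minimal polynomial is
  m_A(x) = Π_λ (x − λ)^{k_λ}
where k_λ is the size of the *largest* Jordan block for λ (equivalently, the smallest k with (A − λI)^k v = 0 for every generalised eigenvector v of λ).

  λ = 2: largest Jordan block has size 2, contributing (x − 2)^2

So m_A(x) = (x - 2)^2 = x^2 - 4*x + 4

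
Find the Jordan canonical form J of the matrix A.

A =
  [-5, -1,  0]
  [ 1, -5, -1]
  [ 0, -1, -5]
J_3(-5)

The characteristic polynomial is
  det(x·I − A) = x^3 + 15*x^2 + 75*x + 125 = (x + 5)^3

Eigenvalues and multiplicities (the geometric multiplicity of λ is n − rank(A − λI), which equals the number of Jordan blocks for λ):
  λ = -5: algebraic multiplicity = 3, geometric multiplicity = 1

Determining the block sizes for each eigenvalue:
  λ = -5: one block (gm = 1), so the single block has size am = 3 → block sizes [3]

Assembling the blocks gives a Jordan form
J =
  [-5,  1,  0]
  [ 0, -5,  1]
  [ 0,  0, -5]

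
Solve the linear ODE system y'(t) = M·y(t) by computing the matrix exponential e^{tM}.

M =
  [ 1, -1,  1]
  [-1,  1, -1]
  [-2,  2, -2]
e^{tM} =
  [t + 1, -t, t]
  [-t, t + 1, -t]
  [-2*t, 2*t, 1 - 2*t]

Strategy: write M = P · J · P⁻¹ where J is a Jordan canonical form, so e^{tM} = P · e^{tJ} · P⁻¹, and e^{tJ} can be computed block-by-block.

M has Jordan form
J =
  [0, 1, 0]
  [0, 0, 0]
  [0, 0, 0]
(up to reordering of blocks).

Per-block formulas:
  For a 2×2 Jordan block J_2(0): exp(t · J_2(0)) = e^(0t)·(I + t·N), where N is the 2×2 nilpotent shift.
  For a 1×1 block at λ = 0: exp(t · [0]) = [e^(0t)].

After assembling e^{tJ} and conjugating by P, we get:

e^{tM} =
  [t + 1, -t, t]
  [-t, t + 1, -t]
  [-2*t, 2*t, 1 - 2*t]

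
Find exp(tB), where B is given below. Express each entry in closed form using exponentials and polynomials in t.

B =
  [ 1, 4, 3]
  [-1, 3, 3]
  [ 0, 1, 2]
e^{tB} =
  [-3*t^2*exp(2*t)/2 - t*exp(2*t) + exp(2*t), 3*t^2*exp(2*t)/2 + 4*t*exp(2*t), 9*t^2*exp(2*t)/2 + 3*t*exp(2*t)]
  [-t*exp(2*t), t*exp(2*t) + exp(2*t), 3*t*exp(2*t)]
  [-t^2*exp(2*t)/2, t^2*exp(2*t)/2 + t*exp(2*t), 3*t^2*exp(2*t)/2 + exp(2*t)]

Strategy: write B = P · J · P⁻¹ where J is a Jordan canonical form, so e^{tB} = P · e^{tJ} · P⁻¹, and e^{tJ} can be computed block-by-block.

B has Jordan form
J =
  [2, 1, 0]
  [0, 2, 1]
  [0, 0, 2]
(up to reordering of blocks).

Per-block formulas:
  For a 3×3 Jordan block J_3(2): exp(t · J_3(2)) = e^(2t)·(I + t·N + (t^2/2)·N^2), where N is the 3×3 nilpotent shift.

After assembling e^{tJ} and conjugating by P, we get:

e^{tB} =
  [-3*t^2*exp(2*t)/2 - t*exp(2*t) + exp(2*t), 3*t^2*exp(2*t)/2 + 4*t*exp(2*t), 9*t^2*exp(2*t)/2 + 3*t*exp(2*t)]
  [-t*exp(2*t), t*exp(2*t) + exp(2*t), 3*t*exp(2*t)]
  [-t^2*exp(2*t)/2, t^2*exp(2*t)/2 + t*exp(2*t), 3*t^2*exp(2*t)/2 + exp(2*t)]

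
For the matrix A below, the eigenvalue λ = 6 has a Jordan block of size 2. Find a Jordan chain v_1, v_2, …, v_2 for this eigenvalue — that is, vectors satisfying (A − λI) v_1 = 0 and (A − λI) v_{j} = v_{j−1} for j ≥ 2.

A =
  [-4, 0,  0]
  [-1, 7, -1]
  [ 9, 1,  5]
A Jordan chain for λ = 6 of length 2:
v_1 = (0, 1, 1)ᵀ
v_2 = (0, 1, 0)ᵀ

Let N = A − (6)·I. We want v_2 with N^2 v_2 = 0 but N^1 v_2 ≠ 0; then v_{j-1} := N · v_j for j = 2, …, 2.

Pick v_2 = (0, 1, 0)ᵀ.
Then v_1 = N · v_2 = (0, 1, 1)ᵀ.

Sanity check: (A − (6)·I) v_1 = (0, 0, 0)ᵀ = 0. ✓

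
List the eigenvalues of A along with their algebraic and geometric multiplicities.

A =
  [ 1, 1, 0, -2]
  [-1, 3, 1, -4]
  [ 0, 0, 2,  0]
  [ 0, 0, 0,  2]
λ = 2: alg = 4, geom = 2

Step 1 — factor the characteristic polynomial to read off the algebraic multiplicities:
  χ_A(x) = (x - 2)^4

Step 2 — compute geometric multiplicities via the rank-nullity identity g(λ) = n − rank(A − λI):
  rank(A − (2)·I) = 2, so dim ker(A − (2)·I) = n − 2 = 2

Summary:
  λ = 2: algebraic multiplicity = 4, geometric multiplicity = 2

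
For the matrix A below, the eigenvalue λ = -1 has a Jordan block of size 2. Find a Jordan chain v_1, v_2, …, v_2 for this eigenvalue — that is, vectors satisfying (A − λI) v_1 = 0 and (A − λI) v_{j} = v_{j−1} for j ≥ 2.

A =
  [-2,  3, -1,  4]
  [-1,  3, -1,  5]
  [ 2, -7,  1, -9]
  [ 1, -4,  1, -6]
A Jordan chain for λ = -1 of length 2:
v_1 = (-1, -1, 2, 1)ᵀ
v_2 = (1, 0, 0, 0)ᵀ

Let N = A − (-1)·I. We want v_2 with N^2 v_2 = 0 but N^1 v_2 ≠ 0; then v_{j-1} := N · v_j for j = 2, …, 2.

Pick v_2 = (1, 0, 0, 0)ᵀ.
Then v_1 = N · v_2 = (-1, -1, 2, 1)ᵀ.

Sanity check: (A − (-1)·I) v_1 = (0, 0, 0, 0)ᵀ = 0. ✓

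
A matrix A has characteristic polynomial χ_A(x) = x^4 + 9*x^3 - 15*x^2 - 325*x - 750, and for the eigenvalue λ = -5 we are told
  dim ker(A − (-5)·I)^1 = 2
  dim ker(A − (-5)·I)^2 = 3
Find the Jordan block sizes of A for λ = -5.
Block sizes for λ = -5: [2, 1]

From the dimensions of kernels of powers, the number of Jordan blocks of size at least j is d_j − d_{j−1} where d_j = dim ker(N^j) (with d_0 = 0). Computing the differences gives [2, 1].
The number of blocks of size exactly k is (#blocks of size ≥ k) − (#blocks of size ≥ k + 1), so the partition is: 1 block(s) of size 1, 1 block(s) of size 2.
In nonincreasing order the block sizes are [2, 1].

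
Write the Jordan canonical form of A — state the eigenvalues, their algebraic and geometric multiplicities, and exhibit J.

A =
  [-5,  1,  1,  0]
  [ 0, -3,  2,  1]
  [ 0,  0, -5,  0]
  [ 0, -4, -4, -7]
J_3(-5) ⊕ J_1(-5)

The characteristic polynomial is
  det(x·I − A) = x^4 + 20*x^3 + 150*x^2 + 500*x + 625 = (x + 5)^4

Eigenvalues and multiplicities (the geometric multiplicity of λ is n − rank(A − λI), which equals the number of Jordan blocks for λ):
  λ = -5: algebraic multiplicity = 4, geometric multiplicity = 2

Determining the block sizes for each eigenvalue:
  λ = -5: with am = 4 and gm = 2, the partition is not yet determined (e.g. several partitions of 4 into 2 parts exist). Let N = A − (-5)·I. Computing rank(N^1) = 2, rank(N^2) = 1, rank(N^3) = 0; the number of blocks of size ≥ j is rank(N^{j−1}) − rank(N^j), giving [2, 1, 1]. So we have 1 block(s) of size 3, 1 block(s) of size 1 → block sizes [3, 1]

Assembling the blocks gives a Jordan form
J =
  [-5,  1,  0,  0]
  [ 0, -5,  1,  0]
  [ 0,  0, -5,  0]
  [ 0,  0,  0, -5]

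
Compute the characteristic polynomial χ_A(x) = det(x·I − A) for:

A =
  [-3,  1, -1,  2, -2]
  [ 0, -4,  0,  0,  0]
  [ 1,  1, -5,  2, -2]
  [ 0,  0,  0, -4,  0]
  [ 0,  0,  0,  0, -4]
x^5 + 20*x^4 + 160*x^3 + 640*x^2 + 1280*x + 1024

Expanding det(x·I − A) (e.g. by cofactor expansion or by noting that A is similar to its Jordan form J, which has the same characteristic polynomial as A) gives
  χ_A(x) = x^5 + 20*x^4 + 160*x^3 + 640*x^2 + 1280*x + 1024
which factors as (x + 4)^5. The eigenvalues (with algebraic multiplicities) are λ = -4 with multiplicity 5.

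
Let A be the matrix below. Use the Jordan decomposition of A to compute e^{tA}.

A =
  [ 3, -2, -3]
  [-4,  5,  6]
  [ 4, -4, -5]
e^{tA} =
  [2*t*exp(t) + exp(t), -2*t*exp(t), -3*t*exp(t)]
  [-4*t*exp(t), 4*t*exp(t) + exp(t), 6*t*exp(t)]
  [4*t*exp(t), -4*t*exp(t), -6*t*exp(t) + exp(t)]

Strategy: write A = P · J · P⁻¹ where J is a Jordan canonical form, so e^{tA} = P · e^{tJ} · P⁻¹, and e^{tJ} can be computed block-by-block.

A has Jordan form
J =
  [1, 1, 0]
  [0, 1, 0]
  [0, 0, 1]
(up to reordering of blocks).

Per-block formulas:
  For a 2×2 Jordan block J_2(1): exp(t · J_2(1)) = e^(1t)·(I + t·N), where N is the 2×2 nilpotent shift.
  For a 1×1 block at λ = 1: exp(t · [1]) = [e^(1t)].

After assembling e^{tJ} and conjugating by P, we get:

e^{tA} =
  [2*t*exp(t) + exp(t), -2*t*exp(t), -3*t*exp(t)]
  [-4*t*exp(t), 4*t*exp(t) + exp(t), 6*t*exp(t)]
  [4*t*exp(t), -4*t*exp(t), -6*t*exp(t) + exp(t)]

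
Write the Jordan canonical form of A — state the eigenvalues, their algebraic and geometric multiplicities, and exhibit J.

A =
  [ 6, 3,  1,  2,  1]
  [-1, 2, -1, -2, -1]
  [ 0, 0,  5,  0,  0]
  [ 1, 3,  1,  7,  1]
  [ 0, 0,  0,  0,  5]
J_2(5) ⊕ J_1(5) ⊕ J_1(5) ⊕ J_1(5)

The characteristic polynomial is
  det(x·I − A) = x^5 - 25*x^4 + 250*x^3 - 1250*x^2 + 3125*x - 3125 = (x - 5)^5

Eigenvalues and multiplicities (the geometric multiplicity of λ is n − rank(A − λI), which equals the number of Jordan blocks for λ):
  λ = 5: algebraic multiplicity = 5, geometric multiplicity = 4

Determining the block sizes for each eigenvalue:
  λ = 5: 4 blocks summing to 5 forces exactly one block of size 2 and the rest size 1 → block sizes [2, 1, 1, 1]

Assembling the blocks gives a Jordan form
J =
  [5, 1, 0, 0, 0]
  [0, 5, 0, 0, 0]
  [0, 0, 5, 0, 0]
  [0, 0, 0, 5, 0]
  [0, 0, 0, 0, 5]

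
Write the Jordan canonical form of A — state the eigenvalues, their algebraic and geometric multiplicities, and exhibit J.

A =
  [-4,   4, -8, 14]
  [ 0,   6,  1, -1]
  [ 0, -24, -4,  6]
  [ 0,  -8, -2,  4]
J_1(-4) ⊕ J_2(2) ⊕ J_1(2)

The characteristic polynomial is
  det(x·I − A) = x^4 - 2*x^3 - 12*x^2 + 40*x - 32 = (x - 2)^3*(x + 4)

Eigenvalues and multiplicities (the geometric multiplicity of λ is n − rank(A − λI), which equals the number of Jordan blocks for λ):
  λ = -4: algebraic multiplicity = 1, geometric multiplicity = 1
  λ = 2: algebraic multiplicity = 3, geometric multiplicity = 2

Determining the block sizes for each eigenvalue:
  λ = -4: one block (gm = 1), so the single block has size am = 1 → block sizes [1]
  λ = 2: 2 blocks summing to 3 forces exactly one block of size 2 and the rest size 1 → block sizes [2, 1]

Assembling the blocks gives a Jordan form
J =
  [-4, 0, 0, 0]
  [ 0, 2, 1, 0]
  [ 0, 0, 2, 0]
  [ 0, 0, 0, 2]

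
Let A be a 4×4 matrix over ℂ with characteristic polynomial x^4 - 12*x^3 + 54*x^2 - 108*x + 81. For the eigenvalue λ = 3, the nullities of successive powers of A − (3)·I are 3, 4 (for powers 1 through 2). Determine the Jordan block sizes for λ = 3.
Block sizes for λ = 3: [2, 1, 1]

From the dimensions of kernels of powers, the number of Jordan blocks of size at least j is d_j − d_{j−1} where d_j = dim ker(N^j) (with d_0 = 0). Computing the differences gives [3, 1].
The number of blocks of size exactly k is (#blocks of size ≥ k) − (#blocks of size ≥ k + 1), so the partition is: 2 block(s) of size 1, 1 block(s) of size 2.
In nonincreasing order the block sizes are [2, 1, 1].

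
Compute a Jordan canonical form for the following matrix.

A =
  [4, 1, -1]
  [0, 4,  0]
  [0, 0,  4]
J_2(4) ⊕ J_1(4)

The characteristic polynomial is
  det(x·I − A) = x^3 - 12*x^2 + 48*x - 64 = (x - 4)^3

Eigenvalues and multiplicities (the geometric multiplicity of λ is n − rank(A − λI), which equals the number of Jordan blocks for λ):
  λ = 4: algebraic multiplicity = 3, geometric multiplicity = 2

Determining the block sizes for each eigenvalue:
  λ = 4: 2 blocks summing to 3 forces exactly one block of size 2 and the rest size 1 → block sizes [2, 1]

Assembling the blocks gives a Jordan form
J =
  [4, 1, 0]
  [0, 4, 0]
  [0, 0, 4]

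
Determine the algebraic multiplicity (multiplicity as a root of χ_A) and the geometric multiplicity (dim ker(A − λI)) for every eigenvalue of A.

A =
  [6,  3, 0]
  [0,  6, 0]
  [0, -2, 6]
λ = 6: alg = 3, geom = 2

Step 1 — factor the characteristic polynomial to read off the algebraic multiplicities:
  χ_A(x) = (x - 6)^3

Step 2 — compute geometric multiplicities via the rank-nullity identity g(λ) = n − rank(A − λI):
  rank(A − (6)·I) = 1, so dim ker(A − (6)·I) = n − 1 = 2

Summary:
  λ = 6: algebraic multiplicity = 3, geometric multiplicity = 2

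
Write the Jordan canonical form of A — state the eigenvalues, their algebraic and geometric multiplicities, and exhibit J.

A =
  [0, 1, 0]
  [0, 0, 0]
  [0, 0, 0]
J_2(0) ⊕ J_1(0)

The characteristic polynomial is
  det(x·I − A) = x^3

Eigenvalues and multiplicities (the geometric multiplicity of λ is n − rank(A − λI), which equals the number of Jordan blocks for λ):
  λ = 0: algebraic multiplicity = 3, geometric multiplicity = 2

Determining the block sizes for each eigenvalue:
  λ = 0: 2 blocks summing to 3 forces exactly one block of size 2 and the rest size 1 → block sizes [2, 1]

Assembling the blocks gives a Jordan form
J =
  [0, 1, 0]
  [0, 0, 0]
  [0, 0, 0]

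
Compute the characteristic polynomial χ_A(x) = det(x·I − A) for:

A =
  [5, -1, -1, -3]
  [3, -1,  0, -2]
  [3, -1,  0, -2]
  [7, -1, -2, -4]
x^4

Expanding det(x·I − A) (e.g. by cofactor expansion or by noting that A is similar to its Jordan form J, which has the same characteristic polynomial as A) gives
  χ_A(x) = x^4
which factors as x^4. The eigenvalues (with algebraic multiplicities) are λ = 0 with multiplicity 4.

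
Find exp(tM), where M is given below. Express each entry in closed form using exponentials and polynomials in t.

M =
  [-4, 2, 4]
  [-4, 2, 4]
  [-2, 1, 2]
e^{tM} =
  [1 - 4*t, 2*t, 4*t]
  [-4*t, 2*t + 1, 4*t]
  [-2*t, t, 2*t + 1]

Strategy: write M = P · J · P⁻¹ where J is a Jordan canonical form, so e^{tM} = P · e^{tJ} · P⁻¹, and e^{tJ} can be computed block-by-block.

M has Jordan form
J =
  [0, 1, 0]
  [0, 0, 0]
  [0, 0, 0]
(up to reordering of blocks).

Per-block formulas:
  For a 2×2 Jordan block J_2(0): exp(t · J_2(0)) = e^(0t)·(I + t·N), where N is the 2×2 nilpotent shift.
  For a 1×1 block at λ = 0: exp(t · [0]) = [e^(0t)].

After assembling e^{tJ} and conjugating by P, we get:

e^{tM} =
  [1 - 4*t, 2*t, 4*t]
  [-4*t, 2*t + 1, 4*t]
  [-2*t, t, 2*t + 1]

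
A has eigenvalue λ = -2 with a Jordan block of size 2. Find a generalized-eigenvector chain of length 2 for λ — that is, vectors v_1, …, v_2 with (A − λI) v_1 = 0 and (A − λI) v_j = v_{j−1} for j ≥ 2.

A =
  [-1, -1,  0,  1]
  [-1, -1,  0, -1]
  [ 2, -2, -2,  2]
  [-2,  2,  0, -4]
A Jordan chain for λ = -2 of length 2:
v_1 = (1, -1, 2, -2)ᵀ
v_2 = (1, 0, 0, 0)ᵀ

Let N = A − (-2)·I. We want v_2 with N^2 v_2 = 0 but N^1 v_2 ≠ 0; then v_{j-1} := N · v_j for j = 2, …, 2.

Pick v_2 = (1, 0, 0, 0)ᵀ.
Then v_1 = N · v_2 = (1, -1, 2, -2)ᵀ.

Sanity check: (A − (-2)·I) v_1 = (0, 0, 0, 0)ᵀ = 0. ✓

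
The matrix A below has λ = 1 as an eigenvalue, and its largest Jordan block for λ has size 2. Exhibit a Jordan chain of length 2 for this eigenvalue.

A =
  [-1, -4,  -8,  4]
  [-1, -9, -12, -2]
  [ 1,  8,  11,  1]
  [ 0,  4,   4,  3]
A Jordan chain for λ = 1 of length 2:
v_1 = (-2, -1, 1, 0)ᵀ
v_2 = (1, 0, 0, 0)ᵀ

Let N = A − (1)·I. We want v_2 with N^2 v_2 = 0 but N^1 v_2 ≠ 0; then v_{j-1} := N · v_j for j = 2, …, 2.

Pick v_2 = (1, 0, 0, 0)ᵀ.
Then v_1 = N · v_2 = (-2, -1, 1, 0)ᵀ.

Sanity check: (A − (1)·I) v_1 = (0, 0, 0, 0)ᵀ = 0. ✓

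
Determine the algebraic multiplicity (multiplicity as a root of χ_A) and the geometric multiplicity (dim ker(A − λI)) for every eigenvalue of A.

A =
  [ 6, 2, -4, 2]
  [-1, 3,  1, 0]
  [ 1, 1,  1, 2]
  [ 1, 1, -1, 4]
λ = 2: alg = 1, geom = 1; λ = 4: alg = 3, geom = 2

Step 1 — factor the characteristic polynomial to read off the algebraic multiplicities:
  χ_A(x) = (x - 4)^3*(x - 2)

Step 2 — compute geometric multiplicities via the rank-nullity identity g(λ) = n − rank(A − λI):
  rank(A − (2)·I) = 3, so dim ker(A − (2)·I) = n − 3 = 1
  rank(A − (4)·I) = 2, so dim ker(A − (4)·I) = n − 2 = 2

Summary:
  λ = 2: algebraic multiplicity = 1, geometric multiplicity = 1
  λ = 4: algebraic multiplicity = 3, geometric multiplicity = 2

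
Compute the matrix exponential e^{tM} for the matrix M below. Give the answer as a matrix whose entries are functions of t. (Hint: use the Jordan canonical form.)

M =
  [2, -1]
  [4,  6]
e^{tM} =
  [-2*t*exp(4*t) + exp(4*t), -t*exp(4*t)]
  [4*t*exp(4*t), 2*t*exp(4*t) + exp(4*t)]

Strategy: write M = P · J · P⁻¹ where J is a Jordan canonical form, so e^{tM} = P · e^{tJ} · P⁻¹, and e^{tJ} can be computed block-by-block.

M has Jordan form
J =
  [4, 1]
  [0, 4]
(up to reordering of blocks).

Per-block formulas:
  For a 2×2 Jordan block J_2(4): exp(t · J_2(4)) = e^(4t)·(I + t·N), where N is the 2×2 nilpotent shift.

After assembling e^{tJ} and conjugating by P, we get:

e^{tM} =
  [-2*t*exp(4*t) + exp(4*t), -t*exp(4*t)]
  [4*t*exp(4*t), 2*t*exp(4*t) + exp(4*t)]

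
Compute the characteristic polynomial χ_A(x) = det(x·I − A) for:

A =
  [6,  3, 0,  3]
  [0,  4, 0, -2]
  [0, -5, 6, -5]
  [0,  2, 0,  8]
x^4 - 24*x^3 + 216*x^2 - 864*x + 1296

Expanding det(x·I − A) (e.g. by cofactor expansion or by noting that A is similar to its Jordan form J, which has the same characteristic polynomial as A) gives
  χ_A(x) = x^4 - 24*x^3 + 216*x^2 - 864*x + 1296
which factors as (x - 6)^4. The eigenvalues (with algebraic multiplicities) are λ = 6 with multiplicity 4.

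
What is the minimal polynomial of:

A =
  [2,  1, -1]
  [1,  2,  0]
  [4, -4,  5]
x^3 - 9*x^2 + 27*x - 27

The characteristic polynomial is χ_A(x) = (x - 3)^3, so the eigenvalues are known. The minimal polynomial is
  m_A(x) = Π_λ (x − λ)^{k_λ}
where k_λ is the size of the *largest* Jordan block for λ (equivalently, the smallest k with (A − λI)^k v = 0 for every generalised eigenvector v of λ).

  λ = 3: largest Jordan block has size 3, contributing (x − 3)^3

So m_A(x) = (x - 3)^3 = x^3 - 9*x^2 + 27*x - 27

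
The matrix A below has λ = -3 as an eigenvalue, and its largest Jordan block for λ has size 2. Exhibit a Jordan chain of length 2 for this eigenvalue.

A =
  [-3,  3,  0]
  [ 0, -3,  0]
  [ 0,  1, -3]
A Jordan chain for λ = -3 of length 2:
v_1 = (3, 0, 1)ᵀ
v_2 = (0, 1, 0)ᵀ

Let N = A − (-3)·I. We want v_2 with N^2 v_2 = 0 but N^1 v_2 ≠ 0; then v_{j-1} := N · v_j for j = 2, …, 2.

Pick v_2 = (0, 1, 0)ᵀ.
Then v_1 = N · v_2 = (3, 0, 1)ᵀ.

Sanity check: (A − (-3)·I) v_1 = (0, 0, 0)ᵀ = 0. ✓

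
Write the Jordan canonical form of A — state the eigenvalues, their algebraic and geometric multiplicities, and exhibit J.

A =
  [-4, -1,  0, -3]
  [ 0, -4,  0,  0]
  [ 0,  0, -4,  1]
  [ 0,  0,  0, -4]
J_2(-4) ⊕ J_2(-4)

The characteristic polynomial is
  det(x·I − A) = x^4 + 16*x^3 + 96*x^2 + 256*x + 256 = (x + 4)^4

Eigenvalues and multiplicities (the geometric multiplicity of λ is n − rank(A − λI), which equals the number of Jordan blocks for λ):
  λ = -4: algebraic multiplicity = 4, geometric multiplicity = 2

Determining the block sizes for each eigenvalue:
  λ = -4: with am = 4 and gm = 2, the partition is not yet determined (e.g. several partitions of 4 into 2 parts exist). Let N = A − (-4)·I. Computing rank(N^1) = 2, rank(N^2) = 0; the number of blocks of size ≥ j is rank(N^{j−1}) − rank(N^j), giving [2, 2]. So we have 2 block(s) of size 2 → block sizes [2, 2]

Assembling the blocks gives a Jordan form
J =
  [-4,  1,  0,  0]
  [ 0, -4,  0,  0]
  [ 0,  0, -4,  1]
  [ 0,  0,  0, -4]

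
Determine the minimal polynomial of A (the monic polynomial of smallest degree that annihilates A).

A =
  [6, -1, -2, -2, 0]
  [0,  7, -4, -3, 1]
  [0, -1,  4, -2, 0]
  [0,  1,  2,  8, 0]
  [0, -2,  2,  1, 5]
x^3 - 18*x^2 + 108*x - 216

The characteristic polynomial is χ_A(x) = (x - 6)^5, so the eigenvalues are known. The minimal polynomial is
  m_A(x) = Π_λ (x − λ)^{k_λ}
where k_λ is the size of the *largest* Jordan block for λ (equivalently, the smallest k with (A − λI)^k v = 0 for every generalised eigenvector v of λ).

  λ = 6: largest Jordan block has size 3, contributing (x − 6)^3

So m_A(x) = (x - 6)^3 = x^3 - 18*x^2 + 108*x - 216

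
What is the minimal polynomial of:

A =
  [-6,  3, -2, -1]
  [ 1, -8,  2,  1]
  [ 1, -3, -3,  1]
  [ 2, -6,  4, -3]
x^2 + 10*x + 25

The characteristic polynomial is χ_A(x) = (x + 5)^4, so the eigenvalues are known. The minimal polynomial is
  m_A(x) = Π_λ (x − λ)^{k_λ}
where k_λ is the size of the *largest* Jordan block for λ (equivalently, the smallest k with (A − λI)^k v = 0 for every generalised eigenvector v of λ).

  λ = -5: largest Jordan block has size 2, contributing (x + 5)^2

So m_A(x) = (x + 5)^2 = x^2 + 10*x + 25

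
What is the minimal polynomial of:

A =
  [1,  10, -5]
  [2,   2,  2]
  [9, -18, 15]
x^2 - 12*x + 36

The characteristic polynomial is χ_A(x) = (x - 6)^3, so the eigenvalues are known. The minimal polynomial is
  m_A(x) = Π_λ (x − λ)^{k_λ}
where k_λ is the size of the *largest* Jordan block for λ (equivalently, the smallest k with (A − λI)^k v = 0 for every generalised eigenvector v of λ).

  λ = 6: largest Jordan block has size 2, contributing (x − 6)^2

So m_A(x) = (x - 6)^2 = x^2 - 12*x + 36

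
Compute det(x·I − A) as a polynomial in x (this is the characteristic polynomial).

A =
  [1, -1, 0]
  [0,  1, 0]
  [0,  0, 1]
x^3 - 3*x^2 + 3*x - 1

Expanding det(x·I − A) (e.g. by cofactor expansion or by noting that A is similar to its Jordan form J, which has the same characteristic polynomial as A) gives
  χ_A(x) = x^3 - 3*x^2 + 3*x - 1
which factors as (x - 1)^3. The eigenvalues (with algebraic multiplicities) are λ = 1 with multiplicity 3.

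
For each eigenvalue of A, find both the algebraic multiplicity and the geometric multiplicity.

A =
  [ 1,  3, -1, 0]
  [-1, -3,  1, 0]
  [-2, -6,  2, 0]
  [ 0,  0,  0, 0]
λ = 0: alg = 4, geom = 3

Step 1 — factor the characteristic polynomial to read off the algebraic multiplicities:
  χ_A(x) = x^4

Step 2 — compute geometric multiplicities via the rank-nullity identity g(λ) = n − rank(A − λI):
  rank(A − (0)·I) = 1, so dim ker(A − (0)·I) = n − 1 = 3

Summary:
  λ = 0: algebraic multiplicity = 4, geometric multiplicity = 3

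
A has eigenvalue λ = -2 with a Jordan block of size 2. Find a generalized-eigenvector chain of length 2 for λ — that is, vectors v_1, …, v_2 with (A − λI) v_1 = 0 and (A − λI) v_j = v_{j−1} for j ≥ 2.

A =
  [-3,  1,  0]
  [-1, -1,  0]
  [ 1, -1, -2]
A Jordan chain for λ = -2 of length 2:
v_1 = (-1, -1, 1)ᵀ
v_2 = (1, 0, 0)ᵀ

Let N = A − (-2)·I. We want v_2 with N^2 v_2 = 0 but N^1 v_2 ≠ 0; then v_{j-1} := N · v_j for j = 2, …, 2.

Pick v_2 = (1, 0, 0)ᵀ.
Then v_1 = N · v_2 = (-1, -1, 1)ᵀ.

Sanity check: (A − (-2)·I) v_1 = (0, 0, 0)ᵀ = 0. ✓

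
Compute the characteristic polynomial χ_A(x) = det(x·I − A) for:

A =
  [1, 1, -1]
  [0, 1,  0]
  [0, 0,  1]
x^3 - 3*x^2 + 3*x - 1

Expanding det(x·I − A) (e.g. by cofactor expansion or by noting that A is similar to its Jordan form J, which has the same characteristic polynomial as A) gives
  χ_A(x) = x^3 - 3*x^2 + 3*x - 1
which factors as (x - 1)^3. The eigenvalues (with algebraic multiplicities) are λ = 1 with multiplicity 3.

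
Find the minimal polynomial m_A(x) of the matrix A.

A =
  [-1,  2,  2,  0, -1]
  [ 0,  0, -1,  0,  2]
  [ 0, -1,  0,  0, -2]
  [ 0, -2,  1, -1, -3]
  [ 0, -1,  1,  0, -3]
x^3 + 3*x^2 + 3*x + 1

The characteristic polynomial is χ_A(x) = (x + 1)^5, so the eigenvalues are known. The minimal polynomial is
  m_A(x) = Π_λ (x − λ)^{k_λ}
where k_λ is the size of the *largest* Jordan block for λ (equivalently, the smallest k with (A − λI)^k v = 0 for every generalised eigenvector v of λ).

  λ = -1: largest Jordan block has size 3, contributing (x + 1)^3

So m_A(x) = (x + 1)^3 = x^3 + 3*x^2 + 3*x + 1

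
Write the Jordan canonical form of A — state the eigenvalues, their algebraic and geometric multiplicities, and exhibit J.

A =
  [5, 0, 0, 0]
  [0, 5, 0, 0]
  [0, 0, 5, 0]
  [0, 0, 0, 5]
J_1(5) ⊕ J_1(5) ⊕ J_1(5) ⊕ J_1(5)

The characteristic polynomial is
  det(x·I − A) = x^4 - 20*x^3 + 150*x^2 - 500*x + 625 = (x - 5)^4

Eigenvalues and multiplicities (the geometric multiplicity of λ is n − rank(A − λI), which equals the number of Jordan blocks for λ):
  λ = 5: algebraic multiplicity = 4, geometric multiplicity = 4

Determining the block sizes for each eigenvalue:
  λ = 5: gm = am = 4, so every block has size 1 → block sizes [1, 1, 1, 1]

Assembling the blocks gives a Jordan form
J =
  [5, 0, 0, 0]
  [0, 5, 0, 0]
  [0, 0, 5, 0]
  [0, 0, 0, 5]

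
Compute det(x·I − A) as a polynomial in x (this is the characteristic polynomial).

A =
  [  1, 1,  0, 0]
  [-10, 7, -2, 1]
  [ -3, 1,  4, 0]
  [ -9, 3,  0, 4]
x^4 - 16*x^3 + 96*x^2 - 256*x + 256

Expanding det(x·I − A) (e.g. by cofactor expansion or by noting that A is similar to its Jordan form J, which has the same characteristic polynomial as A) gives
  χ_A(x) = x^4 - 16*x^3 + 96*x^2 - 256*x + 256
which factors as (x - 4)^4. The eigenvalues (with algebraic multiplicities) are λ = 4 with multiplicity 4.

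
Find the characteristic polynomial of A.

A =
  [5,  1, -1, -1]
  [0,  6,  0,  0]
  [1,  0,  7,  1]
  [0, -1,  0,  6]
x^4 - 24*x^3 + 216*x^2 - 864*x + 1296

Expanding det(x·I − A) (e.g. by cofactor expansion or by noting that A is similar to its Jordan form J, which has the same characteristic polynomial as A) gives
  χ_A(x) = x^4 - 24*x^3 + 216*x^2 - 864*x + 1296
which factors as (x - 6)^4. The eigenvalues (with algebraic multiplicities) are λ = 6 with multiplicity 4.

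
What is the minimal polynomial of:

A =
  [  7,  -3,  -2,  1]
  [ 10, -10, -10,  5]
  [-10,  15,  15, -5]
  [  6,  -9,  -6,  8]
x^2 - 10*x + 25

The characteristic polynomial is χ_A(x) = (x - 5)^4, so the eigenvalues are known. The minimal polynomial is
  m_A(x) = Π_λ (x − λ)^{k_λ}
where k_λ is the size of the *largest* Jordan block for λ (equivalently, the smallest k with (A − λI)^k v = 0 for every generalised eigenvector v of λ).

  λ = 5: largest Jordan block has size 2, contributing (x − 5)^2

So m_A(x) = (x - 5)^2 = x^2 - 10*x + 25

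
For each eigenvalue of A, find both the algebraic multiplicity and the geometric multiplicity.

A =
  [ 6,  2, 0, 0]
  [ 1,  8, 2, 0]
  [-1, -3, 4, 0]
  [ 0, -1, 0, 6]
λ = 6: alg = 4, geom = 2

Step 1 — factor the characteristic polynomial to read off the algebraic multiplicities:
  χ_A(x) = (x - 6)^4

Step 2 — compute geometric multiplicities via the rank-nullity identity g(λ) = n − rank(A − λI):
  rank(A − (6)·I) = 2, so dim ker(A − (6)·I) = n − 2 = 2

Summary:
  λ = 6: algebraic multiplicity = 4, geometric multiplicity = 2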